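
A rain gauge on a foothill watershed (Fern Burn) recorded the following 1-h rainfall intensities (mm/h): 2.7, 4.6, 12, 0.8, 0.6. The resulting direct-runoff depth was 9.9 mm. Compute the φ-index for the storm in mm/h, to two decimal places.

φ ≈ 3.35 mm/h

Only the 2 blocks with intensity above φ contribute runoff: 4.6, 12 mm/h.
Σ(I−φ)·Δt = d  ⇒  (4.6+12 − 2φ)·1 = 9.9
φ = (16.60 − 9.9/1) / 2 = 3.35 mm/h.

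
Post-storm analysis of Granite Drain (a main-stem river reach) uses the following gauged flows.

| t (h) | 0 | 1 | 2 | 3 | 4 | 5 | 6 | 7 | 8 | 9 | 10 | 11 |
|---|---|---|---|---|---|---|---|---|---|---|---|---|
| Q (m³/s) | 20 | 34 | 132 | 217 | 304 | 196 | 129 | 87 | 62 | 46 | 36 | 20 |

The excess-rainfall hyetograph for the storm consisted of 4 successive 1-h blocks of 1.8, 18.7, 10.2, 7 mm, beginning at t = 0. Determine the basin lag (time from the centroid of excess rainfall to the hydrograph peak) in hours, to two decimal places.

Centroid of excess rainfall: t_c = Σ P_i·t̄_i / ΣP_i = 2.0942 h (block centres at 0.5, 1.5, 2.5, 3.5 h).
Hydrograph peak occurs at t = 4 h, so basin lag t_L = 4 − 2.0942 = 1.91 h.

t_L ≈ 1.91 h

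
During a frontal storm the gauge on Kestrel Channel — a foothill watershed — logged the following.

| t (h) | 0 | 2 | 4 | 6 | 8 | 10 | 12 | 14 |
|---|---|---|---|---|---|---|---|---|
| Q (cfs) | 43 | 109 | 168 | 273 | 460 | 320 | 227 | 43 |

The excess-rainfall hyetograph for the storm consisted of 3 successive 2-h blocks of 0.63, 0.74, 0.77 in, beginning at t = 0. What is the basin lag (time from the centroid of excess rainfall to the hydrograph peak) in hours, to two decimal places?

t_L ≈ 4.87 h

Centroid of excess rainfall: t_c = Σ P_i·t̄_i / ΣP_i = 3.1308 h (block centres at 1, 3, 5 h).
Hydrograph peak occurs at t = 8 h, so basin lag t_L = 8 − 3.1308 = 4.87 h.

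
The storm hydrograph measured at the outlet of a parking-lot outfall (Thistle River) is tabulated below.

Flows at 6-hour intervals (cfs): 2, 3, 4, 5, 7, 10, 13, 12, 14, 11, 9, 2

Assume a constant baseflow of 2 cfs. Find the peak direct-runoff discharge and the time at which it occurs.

Q_p = 12.0 cfs at t = 48 h

Subtracting baseflow gives direct-runoff ordinates: 0.0, 1.0, 2.0, 3.0, 5.0, 8.0, 11.0, 10.0, 12.0, 9.0, 7.0, 0.0 cfs.
The maximum is 12.0 cfs, occurring at the reading for t = 48 h.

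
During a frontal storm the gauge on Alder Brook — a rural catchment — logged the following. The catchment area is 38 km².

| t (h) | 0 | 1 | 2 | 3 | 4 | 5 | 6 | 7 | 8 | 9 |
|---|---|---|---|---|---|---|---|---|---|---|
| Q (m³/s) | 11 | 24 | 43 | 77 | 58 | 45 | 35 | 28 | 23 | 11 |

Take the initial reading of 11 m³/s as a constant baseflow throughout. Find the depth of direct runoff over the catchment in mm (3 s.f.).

Direct runoff: 0.0, 13.0, 32.0, 66.0, 47.0, 34.0, 24.0, 17.0, 12.0, 0.0 m³/s; ΣQ_DR = 245.0 m³/s.
V = ΣQ_DR · Δt = 245.0 × 3600 s = 8.820 × 10^5 m³.
Over A = 38 km², depth = V / A = 23.2 mm.

d ≈ 23.2 mm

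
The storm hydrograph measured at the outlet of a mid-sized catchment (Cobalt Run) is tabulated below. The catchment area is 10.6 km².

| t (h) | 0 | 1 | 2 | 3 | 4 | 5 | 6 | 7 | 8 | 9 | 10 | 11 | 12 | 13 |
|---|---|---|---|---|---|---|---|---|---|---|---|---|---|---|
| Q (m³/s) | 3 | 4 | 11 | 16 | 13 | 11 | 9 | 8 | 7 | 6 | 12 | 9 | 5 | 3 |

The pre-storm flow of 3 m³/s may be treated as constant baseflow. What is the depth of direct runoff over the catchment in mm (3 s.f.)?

d ≈ 25.5 mm

Direct runoff: 0.0, 1.0, 8.0, 13.0, 10.0, 8.0, 6.0, 5.0, 4.0, 3.0, 9.0, 6.0, 2.0, 0.0 m³/s; ΣQ_DR = 75.00 m³/s.
V = ΣQ_DR · Δt = 75.00 × 3600 s = 2.700 × 10^5 m³.
Over A = 10.6 km², depth = V / A = 25.5 mm.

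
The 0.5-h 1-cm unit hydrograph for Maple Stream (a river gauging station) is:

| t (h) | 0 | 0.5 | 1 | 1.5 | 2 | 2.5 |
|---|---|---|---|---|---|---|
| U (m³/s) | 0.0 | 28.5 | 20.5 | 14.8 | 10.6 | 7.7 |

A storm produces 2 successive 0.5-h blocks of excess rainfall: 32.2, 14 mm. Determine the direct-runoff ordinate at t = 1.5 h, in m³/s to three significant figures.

Q ≈ 76.4 m³/s

By discrete convolution, Q_j = Σ (P_i / 10 mm) · U_{j−i}.
At t = 1.5 h (j=3): Q = (32.2/10)·14.8 + (14/10)·20.5 = 76.4 m³/s.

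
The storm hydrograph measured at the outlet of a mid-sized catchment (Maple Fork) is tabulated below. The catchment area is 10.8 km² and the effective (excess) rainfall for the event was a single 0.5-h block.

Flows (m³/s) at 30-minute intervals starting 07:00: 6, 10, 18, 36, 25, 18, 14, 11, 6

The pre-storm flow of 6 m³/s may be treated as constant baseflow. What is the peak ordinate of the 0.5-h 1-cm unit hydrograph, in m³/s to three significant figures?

Direct runoff: 0.0, 4.0, 12.0, 30.0, 19.0, 12.0, 8.0, 5.0, 0.0 m³/s; ΣQ_DR = 90.00 m³/s, peak = 30.0 m³/s.
Runoff depth d = ΣQ_DR·Δt / A = 90.00 × 1800 / (10.8 km²) = 15.00 mm.
The 1-cm UH is the DRH scaled by (10 mm)/d, so U_p = 30.0 × 10/15.00 = 20.0 m³/s.

U_p ≈ 20.0 m³/s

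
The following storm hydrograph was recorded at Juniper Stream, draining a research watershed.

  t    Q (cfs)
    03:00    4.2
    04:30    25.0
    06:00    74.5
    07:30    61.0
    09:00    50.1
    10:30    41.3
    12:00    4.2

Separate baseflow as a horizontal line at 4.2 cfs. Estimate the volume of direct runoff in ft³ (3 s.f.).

V ≈ 1.25 × 10^6 ft³

Direct-runoff ordinates (Q − Q_b): 0.0, 20.8, 70.3, 56.8, 45.9, 37.1, 0.0 cfs.
ΣQ_DR = 230.9 cfs.
With Δt = 1.5 h = 5400 s, V = ΣQ_DR · Δt = 230.9 × 5400 = 1.25 × 10^6 ft³.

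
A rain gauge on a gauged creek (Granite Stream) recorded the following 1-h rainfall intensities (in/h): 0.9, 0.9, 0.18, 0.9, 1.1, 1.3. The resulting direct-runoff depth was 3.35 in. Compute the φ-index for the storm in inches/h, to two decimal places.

φ ≈ 0.35 in/h

Only the 5 blocks with intensity above φ contribute runoff: 0.9, 0.9, 0.9, 1.1, 1.3 in/h.
Σ(I−φ)·Δt = d  ⇒  (0.9+0.9+0.9+1.1+1.3 − 5φ)·1 = 3.35
φ = (5.100 − 3.35/1) / 5 = 0.35 in/h.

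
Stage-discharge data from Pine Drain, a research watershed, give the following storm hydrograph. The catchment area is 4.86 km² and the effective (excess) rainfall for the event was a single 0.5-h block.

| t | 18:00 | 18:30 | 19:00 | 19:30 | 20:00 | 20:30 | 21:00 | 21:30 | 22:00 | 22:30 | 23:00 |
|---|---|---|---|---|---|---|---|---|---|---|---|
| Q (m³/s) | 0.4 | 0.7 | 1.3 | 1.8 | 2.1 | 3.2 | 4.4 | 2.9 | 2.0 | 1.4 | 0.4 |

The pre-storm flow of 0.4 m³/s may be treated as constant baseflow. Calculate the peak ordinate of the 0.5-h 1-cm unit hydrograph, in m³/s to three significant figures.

U_p ≈ 6.67 m³/s

Direct runoff: 0.0, 0.3, 0.9, 1.4, 1.7, 2.8, 4.0, 2.5, 1.6, 1.0, 0.0 m³/s; ΣQ_DR = 16.20 m³/s, peak = 4.0 m³/s.
Runoff depth d = ΣQ_DR·Δt / A = 16.20 × 1800 / (4.86 km²) = 6.000 mm.
The 1-cm UH is the DRH scaled by (10 mm)/d, so U_p = 4.0 × 10/6.000 = 6.67 m³/s.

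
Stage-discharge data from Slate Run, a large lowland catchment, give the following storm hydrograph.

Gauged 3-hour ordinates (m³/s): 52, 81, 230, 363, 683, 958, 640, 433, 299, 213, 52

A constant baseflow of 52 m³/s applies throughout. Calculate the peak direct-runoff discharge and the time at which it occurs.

Q_p = 906.0 m³/s at t = 15 h

Subtracting baseflow gives direct-runoff ordinates: 0.0, 29.0, 178.0, 311.0, 631.0, 906.0, 588.0, 381.0, 247.0, 161.0, 0.0 m³/s.
The maximum is 906.0 m³/s, occurring at the reading for t = 15 h.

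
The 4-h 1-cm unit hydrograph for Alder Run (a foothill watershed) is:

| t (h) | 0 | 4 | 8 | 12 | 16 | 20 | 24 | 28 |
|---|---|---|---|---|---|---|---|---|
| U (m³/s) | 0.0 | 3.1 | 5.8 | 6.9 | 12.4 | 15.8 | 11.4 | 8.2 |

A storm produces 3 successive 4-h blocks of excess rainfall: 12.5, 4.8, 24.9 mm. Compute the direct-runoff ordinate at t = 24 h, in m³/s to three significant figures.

By discrete convolution, Q_j = Σ (P_i / 10 mm) · U_{j−i}.
At t = 24 h (j=6): Q = (12.5/10)·11.4 + (4.8/10)·15.8 + (24.9/10)·12.4 = 52.7 m³/s.

Q ≈ 52.7 m³/s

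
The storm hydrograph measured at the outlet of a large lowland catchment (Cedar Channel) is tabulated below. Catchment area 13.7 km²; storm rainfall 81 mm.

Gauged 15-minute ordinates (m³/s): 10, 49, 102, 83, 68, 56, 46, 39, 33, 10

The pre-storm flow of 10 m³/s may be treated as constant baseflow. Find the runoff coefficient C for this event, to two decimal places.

ΣQ_DR = 396.0 m³/s; V = ΣQ_DR·Δt = 3.564 × 10^5 m³.
Runoff depth d = V / A = 26.01 mm.
C = d / P = 26.01 / 81 = 0.32.

C ≈ 0.32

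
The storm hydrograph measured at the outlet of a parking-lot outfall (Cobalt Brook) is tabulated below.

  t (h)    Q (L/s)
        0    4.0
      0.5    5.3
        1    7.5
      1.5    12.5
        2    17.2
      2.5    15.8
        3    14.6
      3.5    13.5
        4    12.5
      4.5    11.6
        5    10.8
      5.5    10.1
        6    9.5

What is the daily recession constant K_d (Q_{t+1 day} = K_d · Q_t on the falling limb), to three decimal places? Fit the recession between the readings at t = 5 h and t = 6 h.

K_d ≈ 0.046

Between t = 5 h and t = 6 h the flow falls from 10.8 to 9.5 L/s over 2×0.5 h = 1 h.
Per-interval ratio K = (9.5/10.8)^(1/2) = 0.9379; K_d = K^(24/0.5) = 0.046.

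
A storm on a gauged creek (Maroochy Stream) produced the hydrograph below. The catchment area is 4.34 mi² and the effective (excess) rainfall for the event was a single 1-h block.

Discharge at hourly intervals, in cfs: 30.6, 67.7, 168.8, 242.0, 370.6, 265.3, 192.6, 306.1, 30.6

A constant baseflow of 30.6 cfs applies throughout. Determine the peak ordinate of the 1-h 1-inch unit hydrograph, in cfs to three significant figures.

Direct runoff: 0.0, 37.1, 138.2, 211.4, 340.0, 234.7, 162.0, 275.5, 0.0 cfs; ΣQ_DR = 1399 cfs, peak = 340.0 cfs.
Runoff depth d = ΣQ_DR·Δt / A = 1399 × 3600 / (4.34 mi²) = 0.4995 in.
The 1-inch UH is the DRH scaled by (1 in)/d, so U_p = 340.0 × 1/0.4995 = 681 cfs.

U_p ≈ 681 cfs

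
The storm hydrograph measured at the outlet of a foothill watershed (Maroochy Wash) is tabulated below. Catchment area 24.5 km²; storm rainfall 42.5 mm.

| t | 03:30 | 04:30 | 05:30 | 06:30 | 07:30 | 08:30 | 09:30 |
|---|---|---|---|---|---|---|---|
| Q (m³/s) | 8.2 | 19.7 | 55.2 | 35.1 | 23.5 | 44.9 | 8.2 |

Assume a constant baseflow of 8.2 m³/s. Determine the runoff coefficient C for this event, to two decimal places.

ΣQ_DR = 137.4 m³/s; V = ΣQ_DR·Δt = 4.946 × 10^5 m³.
Runoff depth d = V / A = 20.19 mm.
C = d / P = 20.19 / 42.5 = 0.48.

C ≈ 0.48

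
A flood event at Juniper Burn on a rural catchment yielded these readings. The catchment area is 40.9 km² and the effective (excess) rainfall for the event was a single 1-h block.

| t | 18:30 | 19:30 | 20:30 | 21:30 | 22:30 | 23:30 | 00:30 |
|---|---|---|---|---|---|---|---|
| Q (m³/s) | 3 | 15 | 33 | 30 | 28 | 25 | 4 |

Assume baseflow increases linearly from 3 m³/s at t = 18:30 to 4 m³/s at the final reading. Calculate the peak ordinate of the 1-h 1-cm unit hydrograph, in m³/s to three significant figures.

Direct runoff: 0.00, 11.83, 29.67, 26.50, 24.33, 21.17, 0.00 m³/s; ΣQ_DR = 113.5 m³/s, peak = 29.67 m³/s.
Runoff depth d = ΣQ_DR·Δt / A = 113.5 × 3600 / (40.9 km²) = 9.990 mm.
The 1-cm UH is the DRH scaled by (10 mm)/d, so U_p = 29.67 × 10/9.990 = 29.7 m³/s.

U_p ≈ 29.7 m³/s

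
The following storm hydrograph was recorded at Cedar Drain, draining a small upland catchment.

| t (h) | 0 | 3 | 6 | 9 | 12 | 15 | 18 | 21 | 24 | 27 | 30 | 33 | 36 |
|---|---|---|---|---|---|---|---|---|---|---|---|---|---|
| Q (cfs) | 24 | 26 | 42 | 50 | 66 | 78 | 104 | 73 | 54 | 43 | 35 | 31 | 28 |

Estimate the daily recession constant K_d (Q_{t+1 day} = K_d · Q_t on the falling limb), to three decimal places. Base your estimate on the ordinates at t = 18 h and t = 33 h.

K_d ≈ 0.144

Between t = 18 h and t = 33 h the flow falls from 104 to 31 cfs over 5×3 h = 15 h.
Per-interval ratio K = (31/104)^(1/5) = 0.7850; K_d = K^(24/3) = 0.144.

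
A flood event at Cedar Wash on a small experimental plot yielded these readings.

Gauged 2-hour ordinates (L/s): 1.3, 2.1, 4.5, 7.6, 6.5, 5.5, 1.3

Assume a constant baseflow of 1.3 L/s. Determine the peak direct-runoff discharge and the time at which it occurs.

Q_p = 6.3 L/s at t = 6 h

Subtracting baseflow gives direct-runoff ordinates: 0.0, 0.8, 3.2, 6.3, 5.2, 4.2, 0.0 L/s.
The maximum is 6.3 L/s, occurring at the reading for t = 6 h.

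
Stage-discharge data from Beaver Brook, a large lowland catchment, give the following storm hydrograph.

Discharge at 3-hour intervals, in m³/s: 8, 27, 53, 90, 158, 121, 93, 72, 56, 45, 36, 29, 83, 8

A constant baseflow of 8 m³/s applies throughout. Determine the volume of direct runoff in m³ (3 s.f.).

Direct-runoff ordinates (Q − Q_b): 0.0, 19.0, 45.0, 82.0, 150.0, 113.0, 85.0, 64.0, 48.0, 37.0, 28.0, 21.0, 75.0, 0.0 m³/s.
ΣQ_DR = 767.0 m³/s.
With Δt = 3 h = 10800 s, V = ΣQ_DR · Δt = 767.0 × 10800 = 8.28 × 10^6 m³.

V ≈ 8.28 × 10^6 m³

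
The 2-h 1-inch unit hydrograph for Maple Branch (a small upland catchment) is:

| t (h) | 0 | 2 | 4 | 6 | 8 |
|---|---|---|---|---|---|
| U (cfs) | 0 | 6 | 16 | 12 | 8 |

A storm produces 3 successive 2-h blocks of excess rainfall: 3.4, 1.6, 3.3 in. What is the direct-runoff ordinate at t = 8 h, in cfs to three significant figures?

Q ≈ 99.2 cfs

By discrete convolution, Q_j = Σ (P_i / 1 in) · U_{j−i}.
At t = 8 h (j=4): Q = (3.4/1)·8 + (1.6/1)·12 + (3.3/1)·16 = 99.2 cfs.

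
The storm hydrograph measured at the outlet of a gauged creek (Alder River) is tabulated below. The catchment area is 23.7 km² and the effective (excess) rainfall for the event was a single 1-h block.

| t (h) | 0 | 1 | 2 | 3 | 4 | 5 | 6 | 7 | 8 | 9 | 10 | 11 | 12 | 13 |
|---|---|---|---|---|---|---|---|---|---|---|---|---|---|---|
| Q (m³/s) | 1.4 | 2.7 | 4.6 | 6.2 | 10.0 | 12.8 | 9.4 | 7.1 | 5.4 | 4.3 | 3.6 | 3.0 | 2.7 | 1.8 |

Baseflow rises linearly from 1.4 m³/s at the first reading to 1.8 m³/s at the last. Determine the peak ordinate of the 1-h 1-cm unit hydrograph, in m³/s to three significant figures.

Direct runoff: 0.00, 1.27, 3.14, 4.71, 8.48, 11.25, 7.82, 5.48, 3.75, 2.62, 1.89, 1.26, 0.93, 0.00 m³/s; ΣQ_DR = 52.60 m³/s, peak = 11.25 m³/s.
Runoff depth d = ΣQ_DR·Δt / A = 52.60 × 3600 / (23.7 km²) = 7.990 mm.
The 1-cm UH is the DRH scaled by (10 mm)/d, so U_p = 11.25 × 10/7.990 = 14.1 m³/s.

U_p ≈ 14.1 m³/s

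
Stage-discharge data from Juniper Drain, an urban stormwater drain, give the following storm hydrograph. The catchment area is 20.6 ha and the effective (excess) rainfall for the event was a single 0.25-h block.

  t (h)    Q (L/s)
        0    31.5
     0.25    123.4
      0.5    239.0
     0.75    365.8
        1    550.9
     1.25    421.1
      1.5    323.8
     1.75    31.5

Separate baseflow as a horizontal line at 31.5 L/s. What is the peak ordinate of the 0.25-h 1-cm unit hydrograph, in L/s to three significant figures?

Direct runoff: 0.0, 91.9, 207.5, 334.3, 519.4, 389.6, 292.3, 0.0 L/s; ΣQ_DR = 1835 L/s, peak = 519.4 L/s.
Runoff depth d = ΣQ_DR·Δt / A = 1835 × 900 / (20.6 ha) = 8.017 mm.
The 1-cm UH is the DRH scaled by (10 mm)/d, so U_p = 519.4 × 10/8.017 = 648 L/s.

U_p ≈ 648 L/s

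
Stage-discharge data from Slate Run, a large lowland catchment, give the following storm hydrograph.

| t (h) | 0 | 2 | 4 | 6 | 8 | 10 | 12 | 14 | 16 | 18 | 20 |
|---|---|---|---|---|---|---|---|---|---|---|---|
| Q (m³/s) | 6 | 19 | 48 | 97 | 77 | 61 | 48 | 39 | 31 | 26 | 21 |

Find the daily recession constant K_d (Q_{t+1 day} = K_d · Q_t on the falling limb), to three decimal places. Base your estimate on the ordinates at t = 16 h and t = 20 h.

Between t = 16 h and t = 20 h the flow falls from 31 to 21 m³/s over 2×2 h = 4 h.
Per-interval ratio K = (21/31)^(1/2) = 0.8231; K_d = K^(24/2) = 0.097.

K_d ≈ 0.097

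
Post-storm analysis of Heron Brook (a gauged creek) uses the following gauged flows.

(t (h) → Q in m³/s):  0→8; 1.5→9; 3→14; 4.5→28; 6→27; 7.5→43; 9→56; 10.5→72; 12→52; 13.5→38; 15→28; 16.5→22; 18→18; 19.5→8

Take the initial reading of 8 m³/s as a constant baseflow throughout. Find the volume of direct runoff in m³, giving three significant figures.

Direct-runoff ordinates (Q − Q_b): 0.0, 1.0, 6.0, 20.0, 19.0, 35.0, 48.0, 64.0, 44.0, 30.0, 20.0, 14.0, 10.0, 0.0 m³/s.
ΣQ_DR = 311.0 m³/s.
With Δt = 1.5 h = 5400 s, V = ΣQ_DR · Δt = 311.0 × 5400 = 1.68 × 10^6 m³.

V ≈ 1.68 × 10^6 m³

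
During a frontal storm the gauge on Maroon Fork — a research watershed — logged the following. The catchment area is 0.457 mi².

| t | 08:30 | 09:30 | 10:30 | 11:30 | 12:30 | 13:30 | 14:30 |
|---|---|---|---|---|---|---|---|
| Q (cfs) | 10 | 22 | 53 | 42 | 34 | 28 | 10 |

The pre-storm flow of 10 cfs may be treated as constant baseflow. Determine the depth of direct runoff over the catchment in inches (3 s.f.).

d ≈ 0.437 in

Direct runoff: 0.0, 12.0, 43.0, 32.0, 24.0, 18.0, 0.0 cfs; ΣQ_DR = 129.0 cfs.
V = ΣQ_DR · Δt = 129.0 × 3600 s = 4.644 × 10^5 ft³.
Over A = 0.457 mi², depth = V / A = 0.437 in.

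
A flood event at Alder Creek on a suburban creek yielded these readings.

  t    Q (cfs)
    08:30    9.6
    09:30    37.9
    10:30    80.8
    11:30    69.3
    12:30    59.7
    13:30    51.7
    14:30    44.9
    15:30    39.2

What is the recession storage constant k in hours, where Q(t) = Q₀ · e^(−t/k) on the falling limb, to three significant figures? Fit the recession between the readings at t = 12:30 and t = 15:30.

k ≈ 7.13 h

On the falling limb, Q drops from 59.7 to 39.2 cfs between t = 12:30 and t = 15:30 (Δt = 3 h).
k = −Δt / ln(Q₂/Q₁) = −3 / ln(39.2/59.7) = 7.13 h.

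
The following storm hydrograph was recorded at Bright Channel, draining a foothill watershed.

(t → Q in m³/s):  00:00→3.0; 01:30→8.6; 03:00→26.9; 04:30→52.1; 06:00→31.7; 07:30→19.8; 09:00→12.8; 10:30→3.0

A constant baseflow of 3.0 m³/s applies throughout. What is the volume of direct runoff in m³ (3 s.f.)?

V ≈ 7.23 × 10^5 m³

Direct-runoff ordinates (Q − Q_b): 0.0, 5.6, 23.9, 49.1, 28.7, 16.8, 9.8, 0.0 m³/s.
ΣQ_DR = 133.9 m³/s.
With Δt = 1.5 h = 5400 s, V = ΣQ_DR · Δt = 133.9 × 5400 = 7.23 × 10^5 m³.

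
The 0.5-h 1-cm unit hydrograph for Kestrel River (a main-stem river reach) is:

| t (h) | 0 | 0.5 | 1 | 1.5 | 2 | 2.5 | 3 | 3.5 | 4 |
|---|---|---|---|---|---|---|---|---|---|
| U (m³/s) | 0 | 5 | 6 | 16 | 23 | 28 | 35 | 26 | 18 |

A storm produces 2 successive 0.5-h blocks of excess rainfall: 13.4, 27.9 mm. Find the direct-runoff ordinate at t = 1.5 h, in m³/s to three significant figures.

Q ≈ 38.2 m³/s

By discrete convolution, Q_j = Σ (P_i / 10 mm) · U_{j−i}.
At t = 1.5 h (j=3): Q = (13.4/10)·16 + (27.9/10)·6 = 38.2 m³/s.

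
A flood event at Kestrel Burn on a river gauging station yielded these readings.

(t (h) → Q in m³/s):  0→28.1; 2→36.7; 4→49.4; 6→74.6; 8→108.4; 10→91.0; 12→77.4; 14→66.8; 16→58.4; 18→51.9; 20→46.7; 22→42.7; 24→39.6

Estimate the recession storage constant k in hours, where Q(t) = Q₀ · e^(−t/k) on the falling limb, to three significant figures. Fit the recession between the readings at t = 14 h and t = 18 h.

On the falling limb, Q drops from 66.8 to 51.9 m³/s between t = 14 h and t = 18 h (Δt = 4 h).
k = −Δt / ln(Q₂/Q₁) = −4 / ln(51.9/66.8) = 15.8 h.

k ≈ 15.8 h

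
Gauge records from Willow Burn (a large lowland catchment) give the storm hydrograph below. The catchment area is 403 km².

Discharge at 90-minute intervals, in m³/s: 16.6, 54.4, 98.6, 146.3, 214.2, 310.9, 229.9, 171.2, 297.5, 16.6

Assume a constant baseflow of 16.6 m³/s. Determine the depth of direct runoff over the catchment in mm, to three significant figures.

Direct runoff: 0.0, 37.8, 82.0, 129.7, 197.6, 294.3, 213.3, 154.6, 280.9, 0.0 m³/s; ΣQ_DR = 1390 m³/s.
V = ΣQ_DR · Δt = 1390 × 5400 s = 7.507 × 10^6 m³.
Over A = 403 km², depth = V / A = 18.6 mm.

d ≈ 18.6 mm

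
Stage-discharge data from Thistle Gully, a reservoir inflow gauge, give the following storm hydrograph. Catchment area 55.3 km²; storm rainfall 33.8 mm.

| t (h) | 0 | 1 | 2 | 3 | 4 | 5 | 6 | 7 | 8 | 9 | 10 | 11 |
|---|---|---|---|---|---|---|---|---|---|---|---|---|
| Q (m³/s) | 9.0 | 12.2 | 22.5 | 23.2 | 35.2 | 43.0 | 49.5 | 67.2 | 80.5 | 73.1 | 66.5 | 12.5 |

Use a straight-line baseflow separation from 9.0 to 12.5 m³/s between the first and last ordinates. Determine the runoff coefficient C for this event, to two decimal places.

ΣQ_DR = 365.4 m³/s; V = ΣQ_DR·Δt = 1.315 × 10^6 m³.
Runoff depth d = V / A = 23.79 mm.
C = d / P = 23.79 / 33.8 = 0.70.

C ≈ 0.70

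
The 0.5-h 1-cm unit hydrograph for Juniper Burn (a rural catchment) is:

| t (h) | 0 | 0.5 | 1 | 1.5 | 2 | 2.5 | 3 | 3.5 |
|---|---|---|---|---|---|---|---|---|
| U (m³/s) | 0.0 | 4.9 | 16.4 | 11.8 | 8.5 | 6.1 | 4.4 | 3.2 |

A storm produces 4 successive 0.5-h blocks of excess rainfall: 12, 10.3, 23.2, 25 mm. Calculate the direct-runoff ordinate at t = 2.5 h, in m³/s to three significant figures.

Q ≈ 84.5 m³/s

By discrete convolution, Q_j = Σ (P_i / 10 mm) · U_{j−i}.
At t = 2.5 h (j=5): Q = (12/10)·6.1 + (10.3/10)·8.5 + (23.2/10)·11.8 + (25/10)·16.4 = 84.5 m³/s.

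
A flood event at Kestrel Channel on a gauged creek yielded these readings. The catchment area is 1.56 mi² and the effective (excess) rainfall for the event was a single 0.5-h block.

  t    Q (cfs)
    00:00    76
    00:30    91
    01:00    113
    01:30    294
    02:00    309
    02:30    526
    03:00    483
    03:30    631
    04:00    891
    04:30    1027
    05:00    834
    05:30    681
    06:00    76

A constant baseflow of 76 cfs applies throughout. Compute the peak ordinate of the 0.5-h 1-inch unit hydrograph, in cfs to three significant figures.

Direct runoff: 0.0, 15.0, 37.0, 218.0, 233.0, 450.0, 407.0, 555.0, 815.0, 951.0, 758.0, 605.0, 0.0 cfs; ΣQ_DR = 5044 cfs, peak = 951.0 cfs.
Runoff depth d = ΣQ_DR·Δt / A = 5044 × 1800 / (1.56 mi²) = 2.505 in.
The 1-inch UH is the DRH scaled by (1 in)/d, so U_p = 951.0 × 1/2.505 = 380 cfs.

U_p ≈ 380 cfs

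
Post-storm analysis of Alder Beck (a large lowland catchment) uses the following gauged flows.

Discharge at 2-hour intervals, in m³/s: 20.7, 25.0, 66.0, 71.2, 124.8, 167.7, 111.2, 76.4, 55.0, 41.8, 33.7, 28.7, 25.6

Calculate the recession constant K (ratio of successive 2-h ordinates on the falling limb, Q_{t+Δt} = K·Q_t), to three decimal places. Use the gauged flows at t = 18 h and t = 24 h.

K ≈ 0.849

Using the recession-limb readings at t = 18 h and t = 24 h: Q falls from 41.8 to 25.6 m³/s over 3 intervals.
K = (Q₂/Q₁)^(1/3) = (25.6/41.8)^(1/3) = 0.849.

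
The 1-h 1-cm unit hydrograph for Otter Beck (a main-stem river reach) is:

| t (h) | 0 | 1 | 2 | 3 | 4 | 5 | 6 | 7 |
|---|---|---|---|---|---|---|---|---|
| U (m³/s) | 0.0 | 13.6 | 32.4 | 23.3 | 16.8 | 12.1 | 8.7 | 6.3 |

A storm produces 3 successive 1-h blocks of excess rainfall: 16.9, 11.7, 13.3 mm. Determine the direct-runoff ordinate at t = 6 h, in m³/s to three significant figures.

Q ≈ 51.2 m³/s

By discrete convolution, Q_j = Σ (P_i / 10 mm) · U_{j−i}.
At t = 6 h (j=6): Q = (16.9/10)·8.7 + (11.7/10)·12.1 + (13.3/10)·16.8 = 51.2 m³/s.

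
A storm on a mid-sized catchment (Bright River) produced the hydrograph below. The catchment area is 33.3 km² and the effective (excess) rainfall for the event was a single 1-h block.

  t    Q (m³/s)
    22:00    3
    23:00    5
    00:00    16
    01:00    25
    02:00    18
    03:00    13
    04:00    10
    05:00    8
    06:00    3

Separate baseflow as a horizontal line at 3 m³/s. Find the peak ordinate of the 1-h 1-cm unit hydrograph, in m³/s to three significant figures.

U_p ≈ 27.5 m³/s

Direct runoff: 0.0, 2.0, 13.0, 22.0, 15.0, 10.0, 7.0, 5.0, 0.0 m³/s; ΣQ_DR = 74.00 m³/s, peak = 22.0 m³/s.
Runoff depth d = ΣQ_DR·Δt / A = 74.00 × 3600 / (33.3 km²) = 8.000 mm.
The 1-cm UH is the DRH scaled by (10 mm)/d, so U_p = 22.0 × 10/8.000 = 27.5 m³/s.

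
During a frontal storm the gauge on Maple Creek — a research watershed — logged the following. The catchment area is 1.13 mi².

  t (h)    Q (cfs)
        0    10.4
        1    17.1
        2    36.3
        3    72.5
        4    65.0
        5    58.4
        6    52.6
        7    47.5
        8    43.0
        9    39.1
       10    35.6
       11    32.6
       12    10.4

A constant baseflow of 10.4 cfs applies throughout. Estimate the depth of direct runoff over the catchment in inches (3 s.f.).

d ≈ 0.528 in

Direct runoff: 0.0, 6.7, 25.9, 62.1, 54.6, 48.0, 42.2, 37.1, 32.6, 28.7, 25.2, 22.2, 0.0 cfs; ΣQ_DR = 385.3 cfs.
V = ΣQ_DR · Δt = 385.3 × 3600 s = 1.387 × 10^6 ft³.
Over A = 1.13 mi², depth = V / A = 0.528 in.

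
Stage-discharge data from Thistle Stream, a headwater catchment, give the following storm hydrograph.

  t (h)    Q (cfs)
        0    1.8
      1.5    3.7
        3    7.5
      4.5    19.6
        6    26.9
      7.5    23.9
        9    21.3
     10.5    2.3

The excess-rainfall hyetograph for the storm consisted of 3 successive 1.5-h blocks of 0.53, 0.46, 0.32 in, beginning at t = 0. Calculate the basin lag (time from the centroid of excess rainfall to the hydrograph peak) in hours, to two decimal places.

Centroid of excess rainfall: t_c = Σ P_i·t̄_i / ΣP_i = 2.0095 h (block centres at 0.75, 2.25, 3.75 h).
Hydrograph peak occurs at t = 6 h, so basin lag t_L = 6 − 2.0095 = 3.99 h.

t_L ≈ 3.99 h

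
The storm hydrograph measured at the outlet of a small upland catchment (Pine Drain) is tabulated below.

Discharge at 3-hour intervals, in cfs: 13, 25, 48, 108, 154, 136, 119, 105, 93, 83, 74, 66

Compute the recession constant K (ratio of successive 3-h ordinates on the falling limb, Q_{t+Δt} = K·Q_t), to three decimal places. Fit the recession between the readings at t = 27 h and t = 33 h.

K ≈ 0.892

Using the recession-limb readings at t = 27 h and t = 33 h: Q falls from 83 to 66 cfs over 2 intervals.
K = (Q₂/Q₁)^(1/2) = (66/83)^(1/2) = 0.892.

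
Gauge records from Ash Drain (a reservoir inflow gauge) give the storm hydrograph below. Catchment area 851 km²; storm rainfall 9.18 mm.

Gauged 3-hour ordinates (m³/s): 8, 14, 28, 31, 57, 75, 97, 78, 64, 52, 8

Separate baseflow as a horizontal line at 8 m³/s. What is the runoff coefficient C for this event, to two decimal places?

C ≈ 0.59

ΣQ_DR = 424.0 m³/s; V = ΣQ_DR·Δt = 4.579 × 10^6 m³.
Runoff depth d = V / A = 5.381 mm.
C = d / P = 5.381 / 9.18 = 0.59.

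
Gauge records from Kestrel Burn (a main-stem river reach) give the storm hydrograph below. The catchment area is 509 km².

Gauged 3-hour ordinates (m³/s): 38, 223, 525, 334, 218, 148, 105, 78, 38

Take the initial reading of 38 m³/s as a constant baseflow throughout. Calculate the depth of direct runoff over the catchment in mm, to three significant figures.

d ≈ 29.0 mm

Direct runoff: 0.0, 185.0, 487.0, 296.0, 180.0, 110.0, 67.0, 40.0, 0.0 m³/s; ΣQ_DR = 1365 m³/s.
V = ΣQ_DR · Δt = 1365 × 10800 s = 1.474 × 10^7 m³.
Over A = 509 km², depth = V / A = 29.0 mm.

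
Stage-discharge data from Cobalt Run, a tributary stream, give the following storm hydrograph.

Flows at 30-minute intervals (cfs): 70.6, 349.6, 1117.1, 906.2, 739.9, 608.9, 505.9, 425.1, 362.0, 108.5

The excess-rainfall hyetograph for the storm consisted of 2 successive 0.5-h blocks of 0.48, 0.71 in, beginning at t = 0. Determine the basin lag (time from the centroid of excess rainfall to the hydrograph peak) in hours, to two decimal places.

t_L ≈ 0.45 h

Centroid of excess rainfall: t_c = Σ P_i·t̄_i / ΣP_i = 0.5483 h (block centres at 0.25, 0.75 h).
Hydrograph peak occurs at t = 1 h, so basin lag t_L = 1 − 0.5483 = 0.45 h.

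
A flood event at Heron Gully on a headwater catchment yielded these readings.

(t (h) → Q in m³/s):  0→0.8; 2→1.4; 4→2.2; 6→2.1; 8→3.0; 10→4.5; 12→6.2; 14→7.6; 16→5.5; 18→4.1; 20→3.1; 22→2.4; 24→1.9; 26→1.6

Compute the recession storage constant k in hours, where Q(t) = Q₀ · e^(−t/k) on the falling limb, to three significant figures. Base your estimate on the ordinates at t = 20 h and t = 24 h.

On the falling limb, Q drops from 3.1 to 1.9 m³/s between t = 20 h and t = 24 h (Δt = 4 h).
k = −Δt / ln(Q₂/Q₁) = −4 / ln(1.9/3.1) = 8.17 h.

k ≈ 8.17 h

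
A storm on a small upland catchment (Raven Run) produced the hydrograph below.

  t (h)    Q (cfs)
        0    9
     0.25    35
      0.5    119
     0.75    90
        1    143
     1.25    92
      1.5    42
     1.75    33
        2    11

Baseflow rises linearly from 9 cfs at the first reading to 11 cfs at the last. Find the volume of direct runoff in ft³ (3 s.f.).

Direct-runoff ordinates (Q − Q_b): 0.00, 25.75, 109.50, 80.25, 133.00, 81.75, 31.50, 22.25, 0.00 cfs.
ΣQ_DR = 484.0 cfs.
With Δt = 0.25 h = 900 s, V = ΣQ_DR · Δt = 484.0 × 900 = 4.36 × 10^5 ft³.

V ≈ 4.36 × 10^5 ft³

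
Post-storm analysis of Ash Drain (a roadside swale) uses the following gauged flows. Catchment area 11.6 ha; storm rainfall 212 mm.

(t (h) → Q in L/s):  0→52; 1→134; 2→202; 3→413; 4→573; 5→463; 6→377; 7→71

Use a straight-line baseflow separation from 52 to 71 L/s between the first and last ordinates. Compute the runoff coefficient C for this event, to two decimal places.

C ≈ 0.26

ΣQ_DR = 1793 L/s; V = ΣQ_DR·Δt = 6.455 × 10^6 L.
Runoff depth d = V / A = 55.64 mm.
C = d / P = 55.64 / 212 = 0.26.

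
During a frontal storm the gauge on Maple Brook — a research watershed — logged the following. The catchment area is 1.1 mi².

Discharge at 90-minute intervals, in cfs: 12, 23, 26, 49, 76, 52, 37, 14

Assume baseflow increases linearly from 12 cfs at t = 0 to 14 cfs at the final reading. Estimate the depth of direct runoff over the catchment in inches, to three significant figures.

Direct runoff: 0.00, 10.71, 13.43, 36.14, 62.86, 38.57, 23.29, 0.00 cfs; ΣQ_DR = 185.0 cfs.
V = ΣQ_DR · Δt = 185.0 × 5400 s = 9.990 × 10^5 ft³.
Over A = 1.1 mi², depth = V / A = 0.391 in.

d ≈ 0.391 in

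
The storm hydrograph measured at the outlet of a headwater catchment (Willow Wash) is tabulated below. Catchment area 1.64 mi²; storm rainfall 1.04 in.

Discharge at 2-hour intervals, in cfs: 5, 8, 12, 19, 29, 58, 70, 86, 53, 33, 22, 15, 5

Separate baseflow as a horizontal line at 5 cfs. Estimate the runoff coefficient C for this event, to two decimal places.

ΣQ_DR = 350.0 cfs; V = ΣQ_DR·Δt = 2.520 × 10^6 ft³.
Runoff depth d = V / A = 0.6614 in.
C = d / P = 0.6614 / 1.04 = 0.64.

C ≈ 0.64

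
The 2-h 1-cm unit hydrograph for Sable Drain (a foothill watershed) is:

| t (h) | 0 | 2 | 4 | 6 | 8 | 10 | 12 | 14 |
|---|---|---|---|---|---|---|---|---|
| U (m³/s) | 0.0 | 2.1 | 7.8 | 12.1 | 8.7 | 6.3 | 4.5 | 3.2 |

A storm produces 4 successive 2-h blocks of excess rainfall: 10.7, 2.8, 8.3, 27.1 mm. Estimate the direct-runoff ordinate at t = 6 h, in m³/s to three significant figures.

Q ≈ 16.9 m³/s

By discrete convolution, Q_j = Σ (P_i / 10 mm) · U_{j−i}.
At t = 6 h (j=3): Q = (10.7/10)·12.1 + (2.8/10)·7.8 + (8.3/10)·2.1 + (27.1/10)·0.0 = 16.9 m³/s.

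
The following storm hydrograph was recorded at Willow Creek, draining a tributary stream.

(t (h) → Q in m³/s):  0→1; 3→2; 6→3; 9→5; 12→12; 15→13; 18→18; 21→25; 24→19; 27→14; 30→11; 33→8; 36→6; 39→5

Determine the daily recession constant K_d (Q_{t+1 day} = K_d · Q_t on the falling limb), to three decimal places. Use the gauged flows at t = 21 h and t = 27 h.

Between t = 21 h and t = 27 h the flow falls from 25 to 14 m³/s over 2×3 h = 6 h.
Per-interval ratio K = (14/25)^(1/2) = 0.7483; K_d = K^(24/3) = 0.098.

K_d ≈ 0.098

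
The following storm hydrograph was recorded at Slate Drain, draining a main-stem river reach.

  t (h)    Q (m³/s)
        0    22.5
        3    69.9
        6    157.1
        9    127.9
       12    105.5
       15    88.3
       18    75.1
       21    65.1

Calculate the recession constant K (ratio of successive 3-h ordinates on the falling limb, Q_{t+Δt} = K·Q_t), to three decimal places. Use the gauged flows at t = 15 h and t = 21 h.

K ≈ 0.859

Using the recession-limb readings at t = 15 h and t = 21 h: Q falls from 88.3 to 65.1 m³/s over 2 intervals.
K = (Q₂/Q₁)^(1/2) = (65.1/88.3)^(1/2) = 0.859.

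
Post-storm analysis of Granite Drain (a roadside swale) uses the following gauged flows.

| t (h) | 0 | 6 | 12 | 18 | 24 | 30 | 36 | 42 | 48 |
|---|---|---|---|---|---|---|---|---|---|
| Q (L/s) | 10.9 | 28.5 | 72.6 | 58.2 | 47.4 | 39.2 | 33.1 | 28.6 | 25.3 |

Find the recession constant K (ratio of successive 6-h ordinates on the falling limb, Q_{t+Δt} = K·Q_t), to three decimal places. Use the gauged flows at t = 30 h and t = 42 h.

K ≈ 0.854

Using the recession-limb readings at t = 30 h and t = 42 h: Q falls from 39.2 to 28.6 L/s over 2 intervals.
K = (Q₂/Q₁)^(1/2) = (28.6/39.2)^(1/2) = 0.854.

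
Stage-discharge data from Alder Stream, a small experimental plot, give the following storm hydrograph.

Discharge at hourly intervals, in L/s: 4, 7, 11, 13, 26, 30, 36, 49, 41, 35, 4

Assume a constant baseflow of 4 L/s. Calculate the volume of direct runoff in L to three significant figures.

Direct-runoff ordinates (Q − Q_b): 0.0, 3.0, 7.0, 9.0, 22.0, 26.0, 32.0, 45.0, 37.0, 31.0, 0.0 L/s.
ΣQ_DR = 212.0 L/s.
With Δt = 1 h = 3600 s, V = ΣQ_DR · Δt = 212.0 × 3600 = 7.63 × 10^5 L.

V ≈ 7.63 × 10^5 L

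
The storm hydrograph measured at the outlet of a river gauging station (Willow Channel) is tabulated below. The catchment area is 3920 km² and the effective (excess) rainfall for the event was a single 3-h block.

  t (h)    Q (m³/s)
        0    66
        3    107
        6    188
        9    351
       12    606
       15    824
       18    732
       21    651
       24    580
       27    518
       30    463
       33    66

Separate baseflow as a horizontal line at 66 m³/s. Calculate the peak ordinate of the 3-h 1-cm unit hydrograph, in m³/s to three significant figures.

Direct runoff: 0.0, 41.0, 122.0, 285.0, 540.0, 758.0, 666.0, 585.0, 514.0, 452.0, 397.0, 0.0 m³/s; ΣQ_DR = 4360 m³/s, peak = 758.0 m³/s.
Runoff depth d = ΣQ_DR·Δt / A = 4360 × 10800 / (3920 km²) = 12.01 mm.
The 1-cm UH is the DRH scaled by (10 mm)/d, so U_p = 758.0 × 10/12.01 = 631 m³/s.

U_p ≈ 631 m³/s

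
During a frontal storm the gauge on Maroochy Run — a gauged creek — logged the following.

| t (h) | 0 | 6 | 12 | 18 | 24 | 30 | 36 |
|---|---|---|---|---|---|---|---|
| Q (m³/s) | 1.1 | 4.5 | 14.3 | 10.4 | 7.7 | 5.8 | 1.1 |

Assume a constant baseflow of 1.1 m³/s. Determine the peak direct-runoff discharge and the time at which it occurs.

Q_p = 13.2 m³/s at t = 12 h

Subtracting baseflow gives direct-runoff ordinates: 0.0, 3.4, 13.2, 9.3, 6.6, 4.7, 0.0 m³/s.
The maximum is 13.2 m³/s, occurring at the reading for t = 12 h.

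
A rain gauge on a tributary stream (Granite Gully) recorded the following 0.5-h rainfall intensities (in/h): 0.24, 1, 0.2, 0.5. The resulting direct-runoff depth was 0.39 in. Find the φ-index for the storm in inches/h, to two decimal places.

φ ≈ 0.36 in/h

Only the 2 blocks with intensity above φ contribute runoff: 1, 0.5 in/h.
Σ(I−φ)·Δt = d  ⇒  (1+0.5 − 2φ)·0.5 = 0.39
φ = (1.500 − 0.39/0.5) / 2 = 0.36 in/h.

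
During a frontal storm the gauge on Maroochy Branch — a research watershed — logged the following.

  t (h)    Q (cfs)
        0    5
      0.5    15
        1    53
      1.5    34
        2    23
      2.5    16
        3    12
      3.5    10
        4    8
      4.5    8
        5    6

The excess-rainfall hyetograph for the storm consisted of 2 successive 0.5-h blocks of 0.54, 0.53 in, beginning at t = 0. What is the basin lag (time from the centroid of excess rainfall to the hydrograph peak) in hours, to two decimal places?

Centroid of excess rainfall: t_c = Σ P_i·t̄_i / ΣP_i = 0.4977 h (block centres at 0.25, 0.75 h).
Hydrograph peak occurs at t = 1 h, so basin lag t_L = 1 − 0.4977 = 0.50 h.

t_L ≈ 0.50 h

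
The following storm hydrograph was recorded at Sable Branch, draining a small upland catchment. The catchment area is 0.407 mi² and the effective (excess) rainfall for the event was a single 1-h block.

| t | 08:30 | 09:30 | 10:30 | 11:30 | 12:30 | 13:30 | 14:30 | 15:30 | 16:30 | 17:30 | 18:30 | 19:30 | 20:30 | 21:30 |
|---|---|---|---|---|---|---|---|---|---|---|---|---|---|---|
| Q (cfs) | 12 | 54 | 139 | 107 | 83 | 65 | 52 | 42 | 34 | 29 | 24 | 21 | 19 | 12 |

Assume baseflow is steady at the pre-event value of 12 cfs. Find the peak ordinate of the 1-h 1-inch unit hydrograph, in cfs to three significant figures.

Direct runoff: 0.0, 42.0, 127.0, 95.0, 71.0, 53.0, 40.0, 30.0, 22.0, 17.0, 12.0, 9.0, 7.0, 0.0 cfs; ΣQ_DR = 525.0 cfs, peak = 127.0 cfs.
Runoff depth d = ΣQ_DR·Δt / A = 525.0 × 3600 / (0.407 mi²) = 1.999 in.
The 1-inch UH is the DRH scaled by (1 in)/d, so U_p = 127.0 × 1/1.999 = 63.5 cfs.

U_p ≈ 63.5 cfs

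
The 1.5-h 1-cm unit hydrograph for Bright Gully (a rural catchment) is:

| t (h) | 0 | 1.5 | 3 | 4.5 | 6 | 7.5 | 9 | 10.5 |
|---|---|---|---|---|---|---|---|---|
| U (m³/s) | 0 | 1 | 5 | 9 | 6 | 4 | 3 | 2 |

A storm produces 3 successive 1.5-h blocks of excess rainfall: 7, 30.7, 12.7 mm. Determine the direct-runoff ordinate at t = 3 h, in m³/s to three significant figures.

Q ≈ 6.57 m³/s

By discrete convolution, Q_j = Σ (P_i / 10 mm) · U_{j−i}.
At t = 3 h (j=2): Q = (7/10)·5 + (30.7/10)·1 + (12.7/10)·0 = 6.57 m³/s.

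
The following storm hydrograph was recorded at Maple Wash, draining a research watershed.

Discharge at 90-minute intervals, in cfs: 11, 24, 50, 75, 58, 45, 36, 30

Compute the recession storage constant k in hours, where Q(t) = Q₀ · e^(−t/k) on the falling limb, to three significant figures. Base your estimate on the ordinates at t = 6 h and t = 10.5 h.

k ≈ 6.83 h

On the falling limb, Q drops from 58 to 30 cfs between t = 6 h and t = 10.5 h (Δt = 4.5 h).
k = −Δt / ln(Q₂/Q₁) = −4.5 / ln(30/58) = 6.83 h.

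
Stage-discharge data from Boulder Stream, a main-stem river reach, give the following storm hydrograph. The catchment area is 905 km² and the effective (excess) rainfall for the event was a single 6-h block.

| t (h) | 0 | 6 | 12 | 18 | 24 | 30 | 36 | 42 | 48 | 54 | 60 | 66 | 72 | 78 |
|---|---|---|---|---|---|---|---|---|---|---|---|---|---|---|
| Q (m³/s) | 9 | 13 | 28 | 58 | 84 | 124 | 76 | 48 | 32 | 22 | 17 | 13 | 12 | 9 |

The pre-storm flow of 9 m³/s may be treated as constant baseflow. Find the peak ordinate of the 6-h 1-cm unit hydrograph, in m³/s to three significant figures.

Direct runoff: 0.0, 4.0, 19.0, 49.0, 75.0, 115.0, 67.0, 39.0, 23.0, 13.0, 8.0, 4.0, 3.0, 0.0 m³/s; ΣQ_DR = 419.0 m³/s, peak = 115.0 m³/s.
Runoff depth d = ΣQ_DR·Δt / A = 419.0 × 21600 / (905 km²) = 10.00 mm.
The 1-cm UH is the DRH scaled by (10 mm)/d, so U_p = 115.0 × 10/10.00 = 115 m³/s.

U_p ≈ 115 m³/s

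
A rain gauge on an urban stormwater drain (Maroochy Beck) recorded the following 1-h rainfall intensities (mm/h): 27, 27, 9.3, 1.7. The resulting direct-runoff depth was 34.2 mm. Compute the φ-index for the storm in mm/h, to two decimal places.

φ ≈ 9.90 mm/h

Only the 2 blocks with intensity above φ contribute runoff: 27, 27 mm/h.
Σ(I−φ)·Δt = d  ⇒  (27+27 − 2φ)·1 = 34.2
φ = (54.00 − 34.2/1) / 2 = 9.90 mm/h.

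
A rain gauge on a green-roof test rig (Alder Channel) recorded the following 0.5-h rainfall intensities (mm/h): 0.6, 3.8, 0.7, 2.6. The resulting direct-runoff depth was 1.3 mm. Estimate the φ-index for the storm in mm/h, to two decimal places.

φ ≈ 1.90 mm/h

Only the 2 blocks with intensity above φ contribute runoff: 3.8, 2.6 mm/h.
Σ(I−φ)·Δt = d  ⇒  (3.8+2.6 − 2φ)·0.5 = 1.3
φ = (6.400 − 1.3/0.5) / 2 = 1.90 mm/h.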